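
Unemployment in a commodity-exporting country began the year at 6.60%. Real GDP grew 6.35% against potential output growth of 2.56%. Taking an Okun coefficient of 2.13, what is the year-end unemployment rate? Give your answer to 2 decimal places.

Growth-rate Okun's law: g_Y = g_Y* - β × Δu, so Δu = (g_Y* - g_Y)/β.
Δu = (2.56 - 6.35)/2.13 = -3.79/2.13 = -1.78 percentage points.
Year-end unemployment = 6.6 - 1.78 = 4.82%.

4.82%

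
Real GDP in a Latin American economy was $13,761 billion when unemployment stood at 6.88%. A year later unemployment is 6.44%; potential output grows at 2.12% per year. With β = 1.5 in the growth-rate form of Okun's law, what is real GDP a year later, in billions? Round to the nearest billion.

Δu = 6.44 - 6.88 = -0.44 points.
Okun's law (growth form): g_Y = g_Y* - β × Δu = 2.12 - 1.5 × (-0.44) = 2.12 + 0.66 = 2.78%.
Real GDP in the next year = 13761 × (1 + 2.78/100) = 13761 × 1.0278 ≈ 14144 billion.

$14,144 billion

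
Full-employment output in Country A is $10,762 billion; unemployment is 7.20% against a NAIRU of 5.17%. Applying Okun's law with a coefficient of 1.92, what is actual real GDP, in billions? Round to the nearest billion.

$10,343 billion

Unemployment gap = 7.2 - 5.17 = 2.03 points, so the output gap is -1.92 × 2.03 = -3.8976%.
Actual GDP = 10762 × (1 - 3.8976/100) = 10762 × 0.961024 ≈ 10343 billion.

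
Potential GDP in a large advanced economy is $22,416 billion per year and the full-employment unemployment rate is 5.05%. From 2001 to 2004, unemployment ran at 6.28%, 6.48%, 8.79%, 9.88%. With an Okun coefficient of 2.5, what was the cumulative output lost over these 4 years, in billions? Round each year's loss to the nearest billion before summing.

Year 2001: gap = -2.5 × (6.28 - 5.05) = -3.075%, loss ≈ 22416 × 3.075/100 ≈ 689.
Year 2002: gap = -2.5 × (6.48 - 5.05) = -3.575%, loss ≈ 22416 × 3.575/100 ≈ 801.
Year 2003: gap = -2.5 × (8.79 - 5.05) = -9.35%, loss ≈ 22416 × 9.35/100 ≈ 2096.
Year 2004: gap = -2.5 × (9.88 - 5.05) = -12.075%, loss ≈ 22416 × 12.075/100 ≈ 2707.
Total lost output = 689 + 801 + 2096 + 2707 = 6293 billion.

$6,293 billion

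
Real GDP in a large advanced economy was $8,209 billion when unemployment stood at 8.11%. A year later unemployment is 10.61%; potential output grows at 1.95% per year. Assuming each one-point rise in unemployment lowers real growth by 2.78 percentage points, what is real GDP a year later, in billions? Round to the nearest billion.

$7,799 billion

Δu = 10.61 - 8.11 = 2.5 points.
Okun's law (growth form): g_Y = g_Y* - β × Δu = 1.95 - 2.78 × (2.50) = 1.95 - 6.95 = -5%.
Real GDP in the next year = 8209 × (1 - 5/100) = 8209 × 0.95 ≈ 7799 billion.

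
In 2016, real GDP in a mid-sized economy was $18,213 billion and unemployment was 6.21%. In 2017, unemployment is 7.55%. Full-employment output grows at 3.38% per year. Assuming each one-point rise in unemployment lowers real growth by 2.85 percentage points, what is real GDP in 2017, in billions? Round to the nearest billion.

$18,133 billion

Δu = 7.55 - 6.21 = 1.34 points.
Okun's law (growth form): g_Y = g_Y* - β × Δu = 3.38 - 2.85 × (1.34) = 3.38 - 3.819 = -0.439%.
Real GDP in the next year = 18213 × (1 - 0.439/100) = 18213 × 0.99561 ≈ 18133 billion.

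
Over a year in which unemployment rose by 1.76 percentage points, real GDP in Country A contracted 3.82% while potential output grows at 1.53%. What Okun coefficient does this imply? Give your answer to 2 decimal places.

Growth form: g_Y = g_Y* - β × Δu, so β = (g_Y* - g_Y)/Δu.
β = (1.53 + 3.82)/1.76 = 5.35/1.76 = 3.04.

β ≈ 3.04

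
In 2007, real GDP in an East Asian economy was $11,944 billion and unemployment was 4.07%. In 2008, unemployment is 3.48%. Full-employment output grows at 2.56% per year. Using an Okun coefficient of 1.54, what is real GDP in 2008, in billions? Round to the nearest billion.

Δu = 3.48 - 4.07 = -0.59 points.
Okun's law (growth form): g_Y = g_Y* - β × Δu = 2.56 - 1.54 × (-0.59) = 2.56 + 0.9086 = 3.4686%.
Real GDP in the next year = 11944 × (1 + 3.4686/100) = 11944 × 1.034686 ≈ 12358 billion.

$12,358 billion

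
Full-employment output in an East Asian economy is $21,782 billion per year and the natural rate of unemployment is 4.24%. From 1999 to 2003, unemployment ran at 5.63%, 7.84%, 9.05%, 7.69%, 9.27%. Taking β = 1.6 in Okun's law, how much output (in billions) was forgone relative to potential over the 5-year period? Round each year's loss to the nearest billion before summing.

Year 1999: gap = -1.6 × (5.63 - 4.24) = -2.224%, loss ≈ 21782 × 2.224/100 ≈ 484.
Year 2000: gap = -1.6 × (7.84 - 4.24) = -5.76%, loss ≈ 21782 × 5.76/100 ≈ 1255.
Year 2001: gap = -1.6 × (9.05 - 4.24) = -7.696%, loss ≈ 21782 × 7.696/100 ≈ 1676.
Year 2002: gap = -1.6 × (7.69 - 4.24) = -5.52%, loss ≈ 21782 × 5.52/100 ≈ 1202.
Year 2003: gap = -1.6 × (9.27 - 4.24) = -8.048%, loss ≈ 21782 × 8.048/100 ≈ 1753.
Total lost output = 484 + 1255 + 1676 + 1202 + 1753 = 6370 billion.

$6,370 billion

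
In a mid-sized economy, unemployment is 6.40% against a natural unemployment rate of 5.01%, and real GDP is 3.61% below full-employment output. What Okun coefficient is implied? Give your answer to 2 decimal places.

β ≈ 2.60

Okun's law: output gap = -β × (u - u*).
-3.61 = -β × (6.4 - 5.01) = -β × 1.39, so β = 3.61/1.39 = 2.60.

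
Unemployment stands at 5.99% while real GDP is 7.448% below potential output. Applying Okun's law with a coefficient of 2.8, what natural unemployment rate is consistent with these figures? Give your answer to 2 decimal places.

3.33%

From Okun's law, u - u* = -(output gap)/β = -(-7.448)/2.8 = 2.66 points.
So u* = 5.99 - 2.66 = 3.33%.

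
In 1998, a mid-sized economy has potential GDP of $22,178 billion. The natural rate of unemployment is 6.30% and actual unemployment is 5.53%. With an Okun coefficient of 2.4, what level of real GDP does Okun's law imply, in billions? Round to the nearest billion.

$22,588 billion

Unemployment gap = 5.53 - 6.3 = -0.77 points, so the output gap is -2.4 × (-0.77) = 1.848%.
Actual GDP = 22178 × (1 + 1.848/100) = 22178 × 1.01848 ≈ 22588 billion.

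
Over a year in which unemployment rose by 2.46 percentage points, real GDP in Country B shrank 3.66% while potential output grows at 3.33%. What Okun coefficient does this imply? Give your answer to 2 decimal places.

β ≈ 2.84

Growth form: g_Y = g_Y* - β × Δu, so β = (g_Y* - g_Y)/Δu.
β = (3.33 + 3.66)/2.46 = 6.99/2.46 = 2.84.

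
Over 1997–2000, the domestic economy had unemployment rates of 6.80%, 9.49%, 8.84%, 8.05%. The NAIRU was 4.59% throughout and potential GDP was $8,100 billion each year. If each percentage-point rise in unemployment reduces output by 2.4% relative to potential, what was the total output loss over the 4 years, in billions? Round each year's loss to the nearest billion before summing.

Year 1997: gap = -2.4 × (6.8 - 4.59) = -5.304%, loss ≈ 8100 × 5.304/100 ≈ 430.
Year 1998: gap = -2.4 × (9.49 - 4.59) = -11.76%, loss ≈ 8100 × 11.76/100 ≈ 953.
Year 1999: gap = -2.4 × (8.84 - 4.59) = -10.2%, loss ≈ 8100 × 10.2/100 ≈ 826.
Year 2000: gap = -2.4 × (8.05 - 4.59) = -8.304%, loss ≈ 8100 × 8.304/100 ≈ 673.
Total lost output = 430 + 953 + 826 + 673 = 2882 billion.

$2,882 billion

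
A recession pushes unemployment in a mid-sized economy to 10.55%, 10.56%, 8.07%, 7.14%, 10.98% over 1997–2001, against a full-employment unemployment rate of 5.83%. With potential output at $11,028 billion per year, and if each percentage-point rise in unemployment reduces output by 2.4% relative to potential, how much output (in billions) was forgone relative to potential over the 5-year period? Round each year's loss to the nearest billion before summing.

Year 1997: gap = -2.4 × (10.55 - 5.83) = -11.328%, loss ≈ 11028 × 11.328/100 ≈ 1249.
Year 1998: gap = -2.4 × (10.56 - 5.83) = -11.352%, loss ≈ 11028 × 11.352/100 ≈ 1252.
Year 1999: gap = -2.4 × (8.07 - 5.83) = -5.376%, loss ≈ 11028 × 5.376/100 ≈ 593.
Year 2000: gap = -2.4 × (7.14 - 5.83) = -3.144%, loss ≈ 11028 × 3.144/100 ≈ 347.
Year 2001: gap = -2.4 × (10.98 - 5.83) = -12.36%, loss ≈ 11028 × 12.36/100 ≈ 1363.
Total lost output = 1249 + 1252 + 593 + 347 + 1363 = 4804 billion.

$4,804 billion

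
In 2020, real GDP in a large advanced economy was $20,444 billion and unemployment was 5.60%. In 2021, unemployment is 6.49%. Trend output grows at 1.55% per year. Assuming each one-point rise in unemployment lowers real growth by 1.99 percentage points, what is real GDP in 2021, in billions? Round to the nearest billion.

$20,399 billion

Δu = 6.49 - 5.6 = 0.89 points.
Okun's law (growth form): g_Y = g_Y* - β × Δu = 1.55 - 1.99 × (0.89) = 1.55 - 1.7711 = -0.2211%.
Real GDP in the next year = 20444 × (1 - 0.2211/100) = 20444 × 0.997789 ≈ 20399 billion.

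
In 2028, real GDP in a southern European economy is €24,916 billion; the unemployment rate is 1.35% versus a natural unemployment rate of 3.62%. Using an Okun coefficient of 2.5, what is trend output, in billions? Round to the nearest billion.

€23,578 billion

Unemployment gap = 1.35 - 3.62 = -2.27 points, so output gap = -2.5 × (-2.27) = 5.675%.
Since Y = Y* × (1 + gap/100), Y* = 24916/1.05675 ≈ 23578 billion.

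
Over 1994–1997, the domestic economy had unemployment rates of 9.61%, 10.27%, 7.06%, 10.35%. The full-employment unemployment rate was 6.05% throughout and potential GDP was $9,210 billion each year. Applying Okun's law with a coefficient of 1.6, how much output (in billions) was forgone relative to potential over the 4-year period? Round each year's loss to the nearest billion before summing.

Year 1994: gap = -1.6 × (9.61 - 6.05) = -5.696%, loss ≈ 9210 × 5.696/100 ≈ 525.
Year 1995: gap = -1.6 × (10.27 - 6.05) = -6.752%, loss ≈ 9210 × 6.752/100 ≈ 622.
Year 1996: gap = -1.6 × (7.06 - 6.05) = -1.616%, loss ≈ 9210 × 1.616/100 ≈ 149.
Year 1997: gap = -1.6 × (10.35 - 6.05) = -6.88%, loss ≈ 9210 × 6.88/100 ≈ 634.
Total lost output = 525 + 622 + 149 + 634 = 1930 billion.

$1,930 billion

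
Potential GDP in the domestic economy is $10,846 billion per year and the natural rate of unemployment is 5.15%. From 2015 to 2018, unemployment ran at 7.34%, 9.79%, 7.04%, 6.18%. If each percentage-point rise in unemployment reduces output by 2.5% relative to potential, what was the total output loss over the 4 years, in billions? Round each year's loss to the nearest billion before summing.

Year 2015: gap = -2.5 × (7.34 - 5.15) = -5.475%, loss ≈ 10846 × 5.475/100 ≈ 594.
Year 2016: gap = -2.5 × (9.79 - 5.15) = -11.6%, loss ≈ 10846 × 11.6/100 ≈ 1258.
Year 2017: gap = -2.5 × (7.04 - 5.15) = -4.725%, loss ≈ 10846 × 4.725/100 ≈ 512.
Year 2018: gap = -2.5 × (6.18 - 5.15) = -2.575%, loss ≈ 10846 × 2.575/100 ≈ 279.
Total lost output = 594 + 1258 + 512 + 279 = 2643 billion.

$2,643 billion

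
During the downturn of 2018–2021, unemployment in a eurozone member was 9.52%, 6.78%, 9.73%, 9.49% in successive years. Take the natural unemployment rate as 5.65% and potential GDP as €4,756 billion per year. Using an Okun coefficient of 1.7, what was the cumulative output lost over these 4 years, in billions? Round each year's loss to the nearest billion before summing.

Year 2018: gap = -1.7 × (9.52 - 5.65) = -6.579%, loss ≈ 4756 × 6.579/100 ≈ 313.
Year 2019: gap = -1.7 × (6.78 - 5.65) = -1.921%, loss ≈ 4756 × 1.921/100 ≈ 91.
Year 2020: gap = -1.7 × (9.73 - 5.65) = -6.936%, loss ≈ 4756 × 6.936/100 ≈ 330.
Year 2021: gap = -1.7 × (9.49 - 5.65) = -6.528%, loss ≈ 4756 × 6.528/100 ≈ 310.
Total lost output = 313 + 91 + 330 + 310 = 1044 billion.

€1,044 billion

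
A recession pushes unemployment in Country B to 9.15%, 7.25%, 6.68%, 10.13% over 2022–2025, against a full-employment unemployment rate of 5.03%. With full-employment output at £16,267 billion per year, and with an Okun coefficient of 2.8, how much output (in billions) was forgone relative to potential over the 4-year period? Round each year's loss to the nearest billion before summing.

Year 2022: gap = -2.8 × (9.15 - 5.03) = -11.536%, loss ≈ 16267 × 11.536/100 ≈ 1877.
Year 2023: gap = -2.8 × (7.25 - 5.03) = -6.216%, loss ≈ 16267 × 6.216/100 ≈ 1011.
Year 2024: gap = -2.8 × (6.68 - 5.03) = -4.62%, loss ≈ 16267 × 4.62/100 ≈ 752.
Year 2025: gap = -2.8 × (10.13 - 5.03) = -14.28%, loss ≈ 16267 × 14.28/100 ≈ 2323.
Total lost output = 1877 + 1011 + 752 + 2323 = 5963 billion.

£5,963 billion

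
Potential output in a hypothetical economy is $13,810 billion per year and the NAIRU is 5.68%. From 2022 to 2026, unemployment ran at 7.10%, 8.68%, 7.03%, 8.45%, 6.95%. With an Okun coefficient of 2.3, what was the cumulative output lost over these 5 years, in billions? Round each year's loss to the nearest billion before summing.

Year 2022: gap = -2.3 × (7.1 - 5.68) = -3.266%, loss ≈ 13810 × 3.266/100 ≈ 451.
Year 2023: gap = -2.3 × (8.68 - 5.68) = -6.9%, loss ≈ 13810 × 6.9/100 ≈ 953.
Year 2024: gap = -2.3 × (7.03 - 5.68) = -3.105%, loss ≈ 13810 × 3.105/100 ≈ 429.
Year 2025: gap = -2.3 × (8.45 - 5.68) = -6.371%, loss ≈ 13810 × 6.371/100 ≈ 880.
Year 2026: gap = -2.3 × (6.95 - 5.68) = -2.921%, loss ≈ 13810 × 2.921/100 ≈ 403.
Total lost output = 451 + 953 + 429 + 880 + 403 = 3116 billion.

$3,116 billion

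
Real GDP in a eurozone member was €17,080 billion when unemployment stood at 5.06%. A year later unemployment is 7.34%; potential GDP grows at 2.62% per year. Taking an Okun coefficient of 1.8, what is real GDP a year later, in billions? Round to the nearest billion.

€16,827 billion

Δu = 7.34 - 5.06 = 2.28 points.
Okun's law (growth form): g_Y = g_Y* - β × Δu = 2.62 - 1.8 × (2.28) = 2.62 - 4.104 = -1.484%.
Real GDP in the next year = 17080 × (1 - 1.484/100) = 17080 × 0.98516 ≈ 16827 billion.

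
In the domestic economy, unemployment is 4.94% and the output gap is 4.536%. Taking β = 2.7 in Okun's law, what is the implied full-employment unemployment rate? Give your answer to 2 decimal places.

From Okun's law, u - u* = -(output gap)/β = -(4.536)/2.7 = -1.68 points.
So u* = 4.94 + 1.68 = 6.62%.

6.62%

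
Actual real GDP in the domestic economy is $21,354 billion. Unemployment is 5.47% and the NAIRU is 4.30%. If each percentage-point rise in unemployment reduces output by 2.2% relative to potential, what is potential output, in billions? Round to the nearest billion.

Unemployment gap = 5.47 - 4.3 = 1.17 points, so output gap = -2.2 × 1.17 = -2.574%.
Since Y = Y* × (1 + gap/100), Y* = 21354/0.97426 ≈ 21918 billion.

$21,918 billion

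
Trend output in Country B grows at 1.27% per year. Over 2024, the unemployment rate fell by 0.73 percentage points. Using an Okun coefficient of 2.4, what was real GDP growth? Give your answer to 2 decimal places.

3.02%

Growth-rate Okun's law: g_Y = g_Y* - β × Δu.
g_Y = 1.27 - 2.4 × (-0.73) = 1.27 + 1.752 = 3.022%, i.e. 3.02% to 2 d.p.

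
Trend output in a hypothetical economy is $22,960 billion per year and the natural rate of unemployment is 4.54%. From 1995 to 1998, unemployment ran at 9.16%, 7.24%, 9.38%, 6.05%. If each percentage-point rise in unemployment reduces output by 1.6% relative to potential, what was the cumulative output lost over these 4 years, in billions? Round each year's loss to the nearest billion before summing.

Year 1995: gap = -1.6 × (9.16 - 4.54) = -7.392%, loss ≈ 22960 × 7.392/100 ≈ 1697.
Year 1996: gap = -1.6 × (7.24 - 4.54) = -4.32%, loss ≈ 22960 × 4.32/100 ≈ 992.
Year 1997: gap = -1.6 × (9.38 - 4.54) = -7.744%, loss ≈ 22960 × 7.744/100 ≈ 1778.
Year 1998: gap = -1.6 × (6.05 - 4.54) = -2.416%, loss ≈ 22960 × 2.416/100 ≈ 555.
Total lost output = 1697 + 992 + 1778 + 555 = 5022 billion.

$5,022 billion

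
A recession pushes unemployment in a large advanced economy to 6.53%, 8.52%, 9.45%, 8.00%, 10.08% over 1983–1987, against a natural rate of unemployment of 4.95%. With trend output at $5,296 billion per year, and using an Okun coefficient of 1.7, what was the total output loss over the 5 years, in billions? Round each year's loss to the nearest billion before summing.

Year 1983: gap = -1.7 × (6.53 - 4.95) = -2.686%, loss ≈ 5296 × 2.686/100 ≈ 142.
Year 1984: gap = -1.7 × (8.52 - 4.95) = -6.069%, loss ≈ 5296 × 6.069/100 ≈ 321.
Year 1985: gap = -1.7 × (9.45 - 4.95) = -7.65%, loss ≈ 5296 × 7.65/100 ≈ 405.
Year 1986: gap = -1.7 × (8 - 4.95) = -5.185%, loss ≈ 5296 × 5.185/100 ≈ 275.
Year 1987: gap = -1.7 × (10.08 - 4.95) = -8.721%, loss ≈ 5296 × 8.721/100 ≈ 462.
Total lost output = 142 + 321 + 405 + 275 + 462 = 1605 billion.

$1,605 billion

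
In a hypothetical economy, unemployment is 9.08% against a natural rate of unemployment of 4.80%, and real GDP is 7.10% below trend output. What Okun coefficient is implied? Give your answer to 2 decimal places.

Okun's law: output gap = -β × (u - u*).
-7.10 = -β × (9.08 - 4.8) = -β × 4.28, so β = 7.1/4.28 = 1.66.

β ≈ 1.66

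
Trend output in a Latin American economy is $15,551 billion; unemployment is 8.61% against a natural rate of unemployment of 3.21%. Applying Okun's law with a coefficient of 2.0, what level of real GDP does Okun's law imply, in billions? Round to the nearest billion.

$13,871 billion

Unemployment gap = 8.61 - 3.21 = 5.4 points, so the output gap is -2 × 5.4 = -10.8%.
Actual GDP = 15551 × (1 - 10.8/100) = 15551 × 0.892 ≈ 13871 billion.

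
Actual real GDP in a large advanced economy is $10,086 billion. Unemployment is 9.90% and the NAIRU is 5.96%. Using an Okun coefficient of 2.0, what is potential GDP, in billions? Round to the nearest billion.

$10,949 billion

Unemployment gap = 9.9 - 5.96 = 3.94 points, so output gap = -2 × 3.94 = -7.88%.
Since Y = Y* × (1 + gap/100), Y* = 10086/0.9212 ≈ 10949 billion.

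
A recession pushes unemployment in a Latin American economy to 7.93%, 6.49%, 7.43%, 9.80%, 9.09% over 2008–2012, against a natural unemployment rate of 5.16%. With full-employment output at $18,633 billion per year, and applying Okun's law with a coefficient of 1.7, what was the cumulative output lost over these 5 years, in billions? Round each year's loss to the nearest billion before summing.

$4,732 billion

Year 2008: gap = -1.7 × (7.93 - 5.16) = -4.709%, loss ≈ 18633 × 4.709/100 ≈ 877.
Year 2009: gap = -1.7 × (6.49 - 5.16) = -2.261%, loss ≈ 18633 × 2.261/100 ≈ 421.
Year 2010: gap = -1.7 × (7.43 - 5.16) = -3.859%, loss ≈ 18633 × 3.859/100 ≈ 719.
Year 2011: gap = -1.7 × (9.8 - 5.16) = -7.888%, loss ≈ 18633 × 7.888/100 ≈ 1470.
Year 2012: gap = -1.7 × (9.09 - 5.16) = -6.681%, loss ≈ 18633 × 6.681/100 ≈ 1245.
Total lost output = 877 + 421 + 719 + 1470 + 1245 = 4732 billion.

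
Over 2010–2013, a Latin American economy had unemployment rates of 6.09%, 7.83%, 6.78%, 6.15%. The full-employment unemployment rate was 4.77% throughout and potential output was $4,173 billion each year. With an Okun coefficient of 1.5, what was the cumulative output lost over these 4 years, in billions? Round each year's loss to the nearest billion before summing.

Year 2010: gap = -1.5 × (6.09 - 4.77) = -1.98%, loss ≈ 4173 × 1.98/100 ≈ 83.
Year 2011: gap = -1.5 × (7.83 - 4.77) = -4.59%, loss ≈ 4173 × 4.59/100 ≈ 192.
Year 2012: gap = -1.5 × (6.78 - 4.77) = -3.015%, loss ≈ 4173 × 3.015/100 ≈ 126.
Year 2013: gap = -1.5 × (6.15 - 4.77) = -2.07%, loss ≈ 4173 × 2.07/100 ≈ 86.
Total lost output = 83 + 192 + 126 + 86 = 487 billion.

$487 billion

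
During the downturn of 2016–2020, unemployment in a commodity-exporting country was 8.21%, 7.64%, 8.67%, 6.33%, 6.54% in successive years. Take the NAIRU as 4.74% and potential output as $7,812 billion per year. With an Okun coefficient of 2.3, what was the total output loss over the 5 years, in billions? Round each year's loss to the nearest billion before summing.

$2,459 billion

Year 2016: gap = -2.3 × (8.21 - 4.74) = -7.981%, loss ≈ 7812 × 7.981/100 ≈ 623.
Year 2017: gap = -2.3 × (7.64 - 4.74) = -6.67%, loss ≈ 7812 × 6.67/100 ≈ 521.
Year 2018: gap = -2.3 × (8.67 - 4.74) = -9.039%, loss ≈ 7812 × 9.039/100 ≈ 706.
Year 2019: gap = -2.3 × (6.33 - 4.74) = -3.657%, loss ≈ 7812 × 3.657/100 ≈ 286.
Year 2020: gap = -2.3 × (6.54 - 4.74) = -4.14%, loss ≈ 7812 × 4.14/100 ≈ 323.
Total lost output = 623 + 521 + 706 + 286 + 323 = 2459 billion.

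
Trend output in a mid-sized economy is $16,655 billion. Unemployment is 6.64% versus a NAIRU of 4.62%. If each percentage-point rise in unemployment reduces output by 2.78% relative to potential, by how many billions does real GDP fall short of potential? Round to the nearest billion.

Output gap = -2.78 × (6.64 - 4.62) = -2.78 × 2.02 = -5.6156%.
Actual GDP ≈ 16655 × 0.943844 ≈ 15720 billion, so the shortfall is 16655 - 15720 = 935 billion.

$935 billion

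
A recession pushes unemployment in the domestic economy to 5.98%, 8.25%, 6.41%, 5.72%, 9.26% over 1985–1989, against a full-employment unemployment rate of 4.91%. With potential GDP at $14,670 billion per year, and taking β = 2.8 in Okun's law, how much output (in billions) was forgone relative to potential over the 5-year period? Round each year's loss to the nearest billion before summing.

$4,548 billion

Year 1985: gap = -2.8 × (5.98 - 4.91) = -2.996%, loss ≈ 14670 × 2.996/100 ≈ 440.
Year 1986: gap = -2.8 × (8.25 - 4.91) = -9.352%, loss ≈ 14670 × 9.352/100 ≈ 1372.
Year 1987: gap = -2.8 × (6.41 - 4.91) = -4.2%, loss ≈ 14670 × 4.2/100 ≈ 616.
Year 1988: gap = -2.8 × (5.72 - 4.91) = -2.268%, loss ≈ 14670 × 2.268/100 ≈ 333.
Year 1989: gap = -2.8 × (9.26 - 4.91) = -12.18%, loss ≈ 14670 × 12.18/100 ≈ 1787.
Total lost output = 440 + 1372 + 616 + 333 + 1787 = 4548 billion.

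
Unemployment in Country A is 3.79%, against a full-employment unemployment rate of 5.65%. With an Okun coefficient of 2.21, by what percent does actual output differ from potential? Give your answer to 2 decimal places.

The unemployment gap is 3.79 - 5.65 = -1.86 percentage points.
Okun's law gives an output gap of -2.21 × (-1.86) = 4.1106%, i.e. 4.11% above potential.

4.11%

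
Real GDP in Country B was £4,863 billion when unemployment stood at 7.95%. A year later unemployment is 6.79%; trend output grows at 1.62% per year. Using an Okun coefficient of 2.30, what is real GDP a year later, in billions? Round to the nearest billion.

Δu = 6.79 - 7.95 = -1.16 points.
Okun's law (growth form): g_Y = g_Y* - β × Δu = 1.62 - 2.30 × (-1.16) = 1.62 + 2.668 = 4.288%.
Real GDP in the next year = 4863 × (1 + 4.288/100) = 4863 × 1.04288 ≈ 5072 billion.

£5,072 billion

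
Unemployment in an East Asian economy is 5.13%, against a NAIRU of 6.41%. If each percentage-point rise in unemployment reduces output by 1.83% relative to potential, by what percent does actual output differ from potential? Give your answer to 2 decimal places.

2.34%

The unemployment gap is 5.13 - 6.41 = -1.28 percentage points.
Okun's law gives an output gap of -1.83 × (-1.28) = 2.3424%, i.e. 2.34% above potential.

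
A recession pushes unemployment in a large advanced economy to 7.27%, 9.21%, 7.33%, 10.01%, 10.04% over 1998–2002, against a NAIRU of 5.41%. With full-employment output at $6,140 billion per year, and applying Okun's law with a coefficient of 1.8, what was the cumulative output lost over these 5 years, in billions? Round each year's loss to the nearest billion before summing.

$1,858 billion

Year 1998: gap = -1.8 × (7.27 - 5.41) = -3.348%, loss ≈ 6140 × 3.348/100 ≈ 206.
Year 1999: gap = -1.8 × (9.21 - 5.41) = -6.84%, loss ≈ 6140 × 6.84/100 ≈ 420.
Year 2000: gap = -1.8 × (7.33 - 5.41) = -3.456%, loss ≈ 6140 × 3.456/100 ≈ 212.
Year 2001: gap = -1.8 × (10.01 - 5.41) = -8.28%, loss ≈ 6140 × 8.28/100 ≈ 508.
Year 2002: gap = -1.8 × (10.04 - 5.41) = -8.334%, loss ≈ 6140 × 8.334/100 ≈ 512.
Total lost output = 206 + 420 + 212 + 508 + 512 = 1858 billion.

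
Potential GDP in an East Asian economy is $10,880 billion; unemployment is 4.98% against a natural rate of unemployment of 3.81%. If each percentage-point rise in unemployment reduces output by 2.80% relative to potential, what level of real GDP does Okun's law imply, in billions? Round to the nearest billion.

$10,524 billion

Unemployment gap = 4.98 - 3.81 = 1.17 points, so the output gap is -2.8 × 1.17 = -3.276%.
Actual GDP = 10880 × (1 - 3.276/100) = 10880 × 0.96724 ≈ 10524 billion.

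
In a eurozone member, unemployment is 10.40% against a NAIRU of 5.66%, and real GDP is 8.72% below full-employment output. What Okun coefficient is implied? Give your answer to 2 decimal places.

β ≈ 1.84

Okun's law: output gap = -β × (u - u*).
-8.72 = -β × (10.4 - 5.66) = -β × 4.74, so β = 8.72/4.74 = 1.84.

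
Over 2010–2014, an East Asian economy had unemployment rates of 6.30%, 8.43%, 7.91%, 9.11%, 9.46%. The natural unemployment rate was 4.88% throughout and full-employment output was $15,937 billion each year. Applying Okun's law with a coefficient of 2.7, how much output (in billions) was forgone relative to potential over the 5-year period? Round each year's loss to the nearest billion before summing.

Year 2010: gap = -2.7 × (6.3 - 4.88) = -3.834%, loss ≈ 15937 × 3.834/100 ≈ 611.
Year 2011: gap = -2.7 × (8.43 - 4.88) = -9.585%, loss ≈ 15937 × 9.585/100 ≈ 1528.
Year 2012: gap = -2.7 × (7.91 - 4.88) = -8.181%, loss ≈ 15937 × 8.181/100 ≈ 1304.
Year 2013: gap = -2.7 × (9.11 - 4.88) = -11.421%, loss ≈ 15937 × 11.421/100 ≈ 1820.
Year 2014: gap = -2.7 × (9.46 - 4.88) = -12.366%, loss ≈ 15937 × 12.366/100 ≈ 1971.
Total lost output = 611 + 1528 + 1304 + 1820 + 1971 = 7234 billion.

$7,234 billion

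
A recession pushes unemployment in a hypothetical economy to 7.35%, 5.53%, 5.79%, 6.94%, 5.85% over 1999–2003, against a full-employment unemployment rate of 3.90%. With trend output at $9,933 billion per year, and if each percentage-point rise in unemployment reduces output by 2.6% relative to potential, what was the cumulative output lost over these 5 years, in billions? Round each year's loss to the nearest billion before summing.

$3,089 billion

Year 1999: gap = -2.6 × (7.35 - 3.9) = -8.97%, loss ≈ 9933 × 8.97/100 ≈ 891.
Year 2000: gap = -2.6 × (5.53 - 3.9) = -4.238%, loss ≈ 9933 × 4.238/100 ≈ 421.
Year 2001: gap = -2.6 × (5.79 - 3.9) = -4.914%, loss ≈ 9933 × 4.914/100 ≈ 488.
Year 2002: gap = -2.6 × (6.94 - 3.9) = -7.904%, loss ≈ 9933 × 7.904/100 ≈ 785.
Year 2003: gap = -2.6 × (5.85 - 3.9) = -5.07%, loss ≈ 9933 × 5.07/100 ≈ 504.
Total lost output = 891 + 421 + 488 + 785 + 504 = 3089 billion.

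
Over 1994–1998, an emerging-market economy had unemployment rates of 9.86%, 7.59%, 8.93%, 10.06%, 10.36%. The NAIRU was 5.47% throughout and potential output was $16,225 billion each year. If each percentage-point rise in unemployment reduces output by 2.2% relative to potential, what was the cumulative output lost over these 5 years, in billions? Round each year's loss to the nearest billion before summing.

$6,942 billion

Year 1994: gap = -2.2 × (9.86 - 5.47) = -9.658%, loss ≈ 16225 × 9.658/100 ≈ 1567.
Year 1995: gap = -2.2 × (7.59 - 5.47) = -4.664%, loss ≈ 16225 × 4.664/100 ≈ 757.
Year 1996: gap = -2.2 × (8.93 - 5.47) = -7.612%, loss ≈ 16225 × 7.612/100 ≈ 1235.
Year 1997: gap = -2.2 × (10.06 - 5.47) = -10.098%, loss ≈ 16225 × 10.098/100 ≈ 1638.
Year 1998: gap = -2.2 × (10.36 - 5.47) = -10.758%, loss ≈ 16225 × 10.758/100 ≈ 1745.
Total lost output = 1567 + 757 + 1235 + 1638 + 1745 = 6942 billion.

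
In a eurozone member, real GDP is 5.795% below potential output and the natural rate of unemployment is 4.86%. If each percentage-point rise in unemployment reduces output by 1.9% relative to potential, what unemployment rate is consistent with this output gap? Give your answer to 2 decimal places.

7.91%

From Okun's law, u - u* = -(output gap)/β = -(-5.795)/1.9 = 3.05 points.
So u = 4.86 + 3.05 = 7.91%.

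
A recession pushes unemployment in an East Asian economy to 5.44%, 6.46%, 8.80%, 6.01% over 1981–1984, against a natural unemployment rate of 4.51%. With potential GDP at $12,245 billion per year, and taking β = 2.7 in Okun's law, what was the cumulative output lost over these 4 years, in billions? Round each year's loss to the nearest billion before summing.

$2,866 billion

Year 1981: gap = -2.7 × (5.44 - 4.51) = -2.511%, loss ≈ 12245 × 2.511/100 ≈ 307.
Year 1982: gap = -2.7 × (6.46 - 4.51) = -5.265%, loss ≈ 12245 × 5.265/100 ≈ 645.
Year 1983: gap = -2.7 × (8.8 - 4.51) = -11.583%, loss ≈ 12245 × 11.583/100 ≈ 1418.
Year 1984: gap = -2.7 × (6.01 - 4.51) = -4.05%, loss ≈ 12245 × 4.05/100 ≈ 496.
Total lost output = 307 + 645 + 1418 + 496 = 2866 billion.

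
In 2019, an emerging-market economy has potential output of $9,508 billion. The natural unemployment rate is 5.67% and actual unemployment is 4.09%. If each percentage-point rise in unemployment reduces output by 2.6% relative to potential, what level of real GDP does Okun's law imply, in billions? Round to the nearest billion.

Unemployment gap = 4.09 - 5.67 = -1.58 points, so the output gap is -2.6 × (-1.58) = 4.108%.
Actual GDP = 9508 × (1 + 4.108/100) = 9508 × 1.04108 ≈ 9899 billion.

$9,899 billion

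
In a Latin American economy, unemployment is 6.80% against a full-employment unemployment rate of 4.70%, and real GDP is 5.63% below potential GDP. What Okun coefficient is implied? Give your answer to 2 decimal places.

Okun's law: output gap = -β × (u - u*).
-5.63 = -β × (6.8 - 4.7) = -β × 2.1, so β = 5.63/2.1 = 2.68.

β ≈ 2.68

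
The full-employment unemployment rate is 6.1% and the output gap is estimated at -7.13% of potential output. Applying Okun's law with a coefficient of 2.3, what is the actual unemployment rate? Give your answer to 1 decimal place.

From Okun's law, u - u* = -(output gap)/β = -(-7.13)/2.3 = 3.1 points.
So u = 6.1 + 3.1 = 9.2%.

9.2%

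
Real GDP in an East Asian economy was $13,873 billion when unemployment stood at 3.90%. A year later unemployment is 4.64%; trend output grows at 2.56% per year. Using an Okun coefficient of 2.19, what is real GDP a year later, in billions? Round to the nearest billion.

Δu = 4.64 - 3.9 = 0.74 points.
Okun's law (growth form): g_Y = g_Y* - β × Δu = 2.56 - 2.19 × (0.74) = 2.56 - 1.6206 = 0.9394%.
Real GDP in the next year = 13873 × (1 + 0.9394/100) = 13873 × 1.009394 ≈ 14003 billion.

$14,003 billion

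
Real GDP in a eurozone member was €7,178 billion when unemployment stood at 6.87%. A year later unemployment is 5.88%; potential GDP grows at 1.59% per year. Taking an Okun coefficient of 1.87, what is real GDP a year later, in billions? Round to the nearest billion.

Δu = 5.88 - 6.87 = -0.99 points.
Okun's law (growth form): g_Y = g_Y* - β × Δu = 1.59 - 1.87 × (-0.99) = 1.59 + 1.8513 = 3.4413%.
Real GDP in the next year = 7178 × (1 + 3.4413/100) = 7178 × 1.034413 ≈ 7425 billion.

€7,425 billion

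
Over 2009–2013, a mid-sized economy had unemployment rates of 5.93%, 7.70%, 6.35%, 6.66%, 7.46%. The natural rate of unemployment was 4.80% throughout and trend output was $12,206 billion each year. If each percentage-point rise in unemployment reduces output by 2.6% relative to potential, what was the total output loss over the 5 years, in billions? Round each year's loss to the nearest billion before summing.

$3,205 billion

Year 2009: gap = -2.6 × (5.93 - 4.8) = -2.938%, loss ≈ 12206 × 2.938/100 ≈ 359.
Year 2010: gap = -2.6 × (7.7 - 4.8) = -7.54%, loss ≈ 12206 × 7.54/100 ≈ 920.
Year 2011: gap = -2.6 × (6.35 - 4.8) = -4.03%, loss ≈ 12206 × 4.03/100 ≈ 492.
Year 2012: gap = -2.6 × (6.66 - 4.8) = -4.836%, loss ≈ 12206 × 4.836/100 ≈ 590.
Year 2013: gap = -2.6 × (7.46 - 4.8) = -6.916%, loss ≈ 12206 × 6.916/100 ≈ 844.
Total lost output = 359 + 920 + 492 + 590 + 844 = 3205 billion.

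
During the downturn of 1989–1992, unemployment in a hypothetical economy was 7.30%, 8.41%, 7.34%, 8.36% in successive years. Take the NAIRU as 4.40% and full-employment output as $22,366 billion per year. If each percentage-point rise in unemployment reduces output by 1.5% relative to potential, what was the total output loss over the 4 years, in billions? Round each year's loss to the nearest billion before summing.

$4,633 billion

Year 1989: gap = -1.5 × (7.3 - 4.4) = -4.35%, loss ≈ 22366 × 4.35/100 ≈ 973.
Year 1990: gap = -1.5 × (8.41 - 4.4) = -6.015%, loss ≈ 22366 × 6.015/100 ≈ 1345.
Year 1991: gap = -1.5 × (7.34 - 4.4) = -4.41%, loss ≈ 22366 × 4.41/100 ≈ 986.
Year 1992: gap = -1.5 × (8.36 - 4.4) = -5.94%, loss ≈ 22366 × 5.94/100 ≈ 1329.
Total lost output = 973 + 1345 + 986 + 1329 = 4633 billion.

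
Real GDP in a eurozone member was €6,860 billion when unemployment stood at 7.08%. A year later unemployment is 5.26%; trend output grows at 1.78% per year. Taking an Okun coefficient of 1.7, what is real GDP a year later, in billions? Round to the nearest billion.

Δu = 5.26 - 7.08 = -1.82 points.
Okun's law (growth form): g_Y = g_Y* - β × Δu = 1.78 - 1.7 × (-1.82) = 1.78 + 3.094 = 4.874%.
Real GDP in the next year = 6860 × (1 + 4.874/100) = 6860 × 1.04874 ≈ 7194 billion.

€7,194 billion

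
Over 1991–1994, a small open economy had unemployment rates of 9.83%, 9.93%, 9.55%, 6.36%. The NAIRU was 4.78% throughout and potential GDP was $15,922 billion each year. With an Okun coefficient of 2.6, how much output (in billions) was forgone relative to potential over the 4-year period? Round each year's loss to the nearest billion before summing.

$6,852 billion

Year 1991: gap = -2.6 × (9.83 - 4.78) = -13.13%, loss ≈ 15922 × 13.13/100 ≈ 2091.
Year 1992: gap = -2.6 × (9.93 - 4.78) = -13.39%, loss ≈ 15922 × 13.39/100 ≈ 2132.
Year 1993: gap = -2.6 × (9.55 - 4.78) = -12.402%, loss ≈ 15922 × 12.402/100 ≈ 1975.
Year 1994: gap = -2.6 × (6.36 - 4.78) = -4.108%, loss ≈ 15922 × 4.108/100 ≈ 654.
Total lost output = 2091 + 2132 + 1975 + 654 = 6852 billion.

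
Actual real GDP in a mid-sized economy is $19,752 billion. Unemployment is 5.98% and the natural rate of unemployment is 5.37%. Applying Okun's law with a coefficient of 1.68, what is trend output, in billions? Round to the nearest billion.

$19,957 billion

Unemployment gap = 5.98 - 5.37 = 0.61 points, so output gap = -1.68 × 0.61 = -1.0248%.
Since Y = Y* × (1 + gap/100), Y* = 19752/0.989752 ≈ 19957 billion.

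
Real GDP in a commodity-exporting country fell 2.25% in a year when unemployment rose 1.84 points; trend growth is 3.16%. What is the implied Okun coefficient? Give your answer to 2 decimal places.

β ≈ 2.94

Growth form: g_Y = g_Y* - β × Δu, so β = (g_Y* - g_Y)/Δu.
β = (3.16 + 2.25)/1.84 = 5.41/1.84 = 2.94.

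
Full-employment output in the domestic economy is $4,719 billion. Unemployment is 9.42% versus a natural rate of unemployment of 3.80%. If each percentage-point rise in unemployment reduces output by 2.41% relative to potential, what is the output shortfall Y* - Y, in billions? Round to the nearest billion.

$639 billion

Output gap = -2.41 × (9.42 - 3.8) = -2.41 × 5.62 = -13.5442%.
Actual GDP ≈ 4719 × 0.864558 ≈ 4080 billion, so the shortfall is 4719 - 4080 = 639 billion.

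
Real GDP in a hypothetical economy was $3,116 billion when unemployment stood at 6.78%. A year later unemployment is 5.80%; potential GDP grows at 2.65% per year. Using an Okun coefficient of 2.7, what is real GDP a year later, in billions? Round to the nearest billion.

$3,281 billion

Δu = 5.8 - 6.78 = -0.98 points.
Okun's law (growth form): g_Y = g_Y* - β × Δu = 2.65 - 2.7 × (-0.98) = 2.65 + 2.646 = 5.296%.
Real GDP in the next year = 3116 × (1 + 5.296/100) = 3116 × 1.05296 ≈ 3281 billion.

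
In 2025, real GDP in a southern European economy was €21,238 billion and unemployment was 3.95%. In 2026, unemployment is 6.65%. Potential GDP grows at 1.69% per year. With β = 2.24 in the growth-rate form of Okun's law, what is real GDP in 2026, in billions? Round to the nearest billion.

€20,312 billion

Δu = 6.65 - 3.95 = 2.7 points.
Okun's law (growth form): g_Y = g_Y* - β × Δu = 1.69 - 2.24 × (2.70) = 1.69 - 6.048 = -4.358%.
Real GDP in the next year = 21238 × (1 - 4.358/100) = 21238 × 0.95642 ≈ 20312 billion.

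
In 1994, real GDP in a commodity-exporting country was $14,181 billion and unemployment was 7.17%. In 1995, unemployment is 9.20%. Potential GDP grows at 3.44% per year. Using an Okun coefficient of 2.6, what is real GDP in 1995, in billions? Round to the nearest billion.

$13,920 billion

Δu = 9.2 - 7.17 = 2.03 points.
Okun's law (growth form): g_Y = g_Y* - β × Δu = 3.44 - 2.6 × (2.03) = 3.44 - 5.278 = -1.838%.
Real GDP in the next year = 14181 × (1 - 1.838/100) = 14181 × 0.98162 ≈ 13920 billion.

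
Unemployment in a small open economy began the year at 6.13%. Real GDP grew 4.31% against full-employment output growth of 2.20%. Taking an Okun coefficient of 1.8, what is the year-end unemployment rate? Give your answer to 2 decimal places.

Growth-rate Okun's law: g_Y = g_Y* - β × Δu, so Δu = (g_Y* - g_Y)/β.
Δu = (2.2 - 4.31)/1.8 = -2.11/1.8 = -1.17 percentage points.
Year-end unemployment = 6.13 - 1.17 = 4.96%.

4.96%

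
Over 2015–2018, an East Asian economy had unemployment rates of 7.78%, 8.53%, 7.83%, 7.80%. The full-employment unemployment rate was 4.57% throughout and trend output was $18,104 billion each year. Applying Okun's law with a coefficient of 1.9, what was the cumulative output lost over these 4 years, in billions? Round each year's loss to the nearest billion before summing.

$4,698 billion

Year 2015: gap = -1.9 × (7.78 - 4.57) = -6.099%, loss ≈ 18104 × 6.099/100 ≈ 1104.
Year 2016: gap = -1.9 × (8.53 - 4.57) = -7.524%, loss ≈ 18104 × 7.524/100 ≈ 1362.
Year 2017: gap = -1.9 × (7.83 - 4.57) = -6.194%, loss ≈ 18104 × 6.194/100 ≈ 1121.
Year 2018: gap = -1.9 × (7.8 - 4.57) = -6.137%, loss ≈ 18104 × 6.137/100 ≈ 1111.
Total lost output = 1104 + 1362 + 1121 + 1111 = 4698 billion.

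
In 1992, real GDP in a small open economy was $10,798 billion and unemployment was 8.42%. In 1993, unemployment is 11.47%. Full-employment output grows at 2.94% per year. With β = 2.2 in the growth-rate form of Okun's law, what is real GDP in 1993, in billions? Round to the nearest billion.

$10,391 billion

Δu = 11.47 - 8.42 = 3.05 points.
Okun's law (growth form): g_Y = g_Y* - β × Δu = 2.94 - 2.2 × (3.05) = 2.94 - 6.71 = -3.77%.
Real GDP in the next year = 10798 × (1 - 3.77/100) = 10798 × 0.9623 ≈ 10391 billion.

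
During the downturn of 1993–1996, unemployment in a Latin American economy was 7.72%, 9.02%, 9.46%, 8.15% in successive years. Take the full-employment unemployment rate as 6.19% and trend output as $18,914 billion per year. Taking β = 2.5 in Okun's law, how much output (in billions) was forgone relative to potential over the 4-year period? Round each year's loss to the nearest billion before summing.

$4,534 billion

Year 1993: gap = -2.5 × (7.72 - 6.19) = -3.825%, loss ≈ 18914 × 3.825/100 ≈ 723.
Year 1994: gap = -2.5 × (9.02 - 6.19) = -7.075%, loss ≈ 18914 × 7.075/100 ≈ 1338.
Year 1995: gap = -2.5 × (9.46 - 6.19) = -8.175%, loss ≈ 18914 × 8.175/100 ≈ 1546.
Year 1996: gap = -2.5 × (8.15 - 6.19) = -4.9%, loss ≈ 18914 × 4.9/100 ≈ 927.
Total lost output = 723 + 1338 + 1546 + 927 = 4534 billion.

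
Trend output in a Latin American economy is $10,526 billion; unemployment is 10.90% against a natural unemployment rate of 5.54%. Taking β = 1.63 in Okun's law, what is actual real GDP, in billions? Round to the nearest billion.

$9,606 billion

Unemployment gap = 10.9 - 5.54 = 5.36 points, so the output gap is -1.63 × 5.36 = -8.7368%.
Actual GDP = 10526 × (1 - 8.7368/100) = 10526 × 0.912632 ≈ 9606 billion.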